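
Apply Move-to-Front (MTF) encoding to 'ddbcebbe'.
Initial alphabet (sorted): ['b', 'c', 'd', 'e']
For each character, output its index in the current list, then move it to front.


MTF encoding:
'd': index 2 in ['b', 'c', 'd', 'e'] -> ['d', 'b', 'c', 'e']
'd': index 0 in ['d', 'b', 'c', 'e'] -> ['d', 'b', 'c', 'e']
'b': index 1 in ['d', 'b', 'c', 'e'] -> ['b', 'd', 'c', 'e']
'c': index 2 in ['b', 'd', 'c', 'e'] -> ['c', 'b', 'd', 'e']
'e': index 3 in ['c', 'b', 'd', 'e'] -> ['e', 'c', 'b', 'd']
'b': index 2 in ['e', 'c', 'b', 'd'] -> ['b', 'e', 'c', 'd']
'b': index 0 in ['b', 'e', 'c', 'd'] -> ['b', 'e', 'c', 'd']
'e': index 1 in ['b', 'e', 'c', 'd'] -> ['e', 'b', 'c', 'd']


Output: [2, 0, 1, 2, 3, 2, 0, 1]


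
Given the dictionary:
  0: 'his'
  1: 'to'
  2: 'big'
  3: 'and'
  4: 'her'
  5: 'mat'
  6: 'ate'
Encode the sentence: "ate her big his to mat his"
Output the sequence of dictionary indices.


Look up each word in the dictionary:
  'ate' -> 6
  'her' -> 4
  'big' -> 2
  'his' -> 0
  'to' -> 1
  'mat' -> 5
  'his' -> 0

Encoded: [6, 4, 2, 0, 1, 5, 0]


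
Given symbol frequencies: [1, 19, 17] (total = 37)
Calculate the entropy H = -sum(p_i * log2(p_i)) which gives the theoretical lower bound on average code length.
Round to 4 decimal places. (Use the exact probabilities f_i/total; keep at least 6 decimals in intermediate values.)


Per-symbol terms -p_i * log2(p_i) with p_i = f_i/37:
  p = 1/37 = 0.027027: log2(p) = -5.209453, -p*log2(p) = 0.140796
  p = 19/37 = 0.513514: log2(p) = -0.961526, -p*log2(p) = 0.493757
  p = 17/37 = 0.459459: log2(p) = -1.121991, -p*log2(p) = 0.515509
H = 0.140796 + 0.493757 + 0.515509 = 1.150062

H = 1.1501 bits/symbol


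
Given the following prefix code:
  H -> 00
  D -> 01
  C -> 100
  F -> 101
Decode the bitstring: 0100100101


Decoding step by step:
Bits 01 -> D
Bits 00 -> H
Bits 100 -> C
Bits 101 -> F


Decoded message: DHCF


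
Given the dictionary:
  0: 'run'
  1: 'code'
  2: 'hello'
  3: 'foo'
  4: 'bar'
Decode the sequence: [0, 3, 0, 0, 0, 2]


Look up each index in the dictionary:
  0 -> 'run'
  3 -> 'foo'
  0 -> 'run'
  0 -> 'run'
  0 -> 'run'
  2 -> 'hello'

Decoded: "run foo run run run hello"


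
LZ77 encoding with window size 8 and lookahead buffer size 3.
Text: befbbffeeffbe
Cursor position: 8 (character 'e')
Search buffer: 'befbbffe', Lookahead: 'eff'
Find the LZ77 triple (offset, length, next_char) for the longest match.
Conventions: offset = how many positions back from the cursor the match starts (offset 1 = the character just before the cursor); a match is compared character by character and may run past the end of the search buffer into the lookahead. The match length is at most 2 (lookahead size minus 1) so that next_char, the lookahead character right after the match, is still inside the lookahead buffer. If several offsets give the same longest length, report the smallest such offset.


Try each offset into the search buffer:
  offset=1 (pos 7, char 'e'): match length 1
  offset=2 (pos 6, char 'f'): match length 0
  offset=3 (pos 5, char 'f'): match length 0
  offset=4 (pos 4, char 'b'): match length 0
  offset=5 (pos 3, char 'b'): match length 0
  offset=6 (pos 2, char 'f'): match length 0
  offset=7 (pos 1, char 'e'): match length 2
  offset=8 (pos 0, char 'b'): match length 0
Longest match has length 2 at offset 7.
next_char = character at position 8 + 2 = 10 -> 'f'

Best match: offset=7, length=2 (matching 'ef' starting at position 1)
LZ77 triple: (7, 2, 'f')


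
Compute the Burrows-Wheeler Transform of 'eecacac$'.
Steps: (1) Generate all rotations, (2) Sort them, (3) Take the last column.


Rotations (sorted):
  0: $eecacac -> last char: c
  1: ac$eecac -> last char: c
  2: acac$eec -> last char: c
  3: c$eecaca -> last char: a
  4: cac$eeca -> last char: a
  5: cacac$ee -> last char: e
  6: ecacac$e -> last char: e
  7: eecacac$ -> last char: $


BWT = cccaaee$


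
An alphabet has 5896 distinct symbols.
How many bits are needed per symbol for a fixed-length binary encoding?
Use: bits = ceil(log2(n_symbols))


log2(5896) = 12.5255
Bracket: 2^12 = 4096 < 5896 <= 2^13 = 8192
So ceil(log2(5896)) = 13

bits = ceil(log2(5896)) = ceil(12.5255) = 13 bits


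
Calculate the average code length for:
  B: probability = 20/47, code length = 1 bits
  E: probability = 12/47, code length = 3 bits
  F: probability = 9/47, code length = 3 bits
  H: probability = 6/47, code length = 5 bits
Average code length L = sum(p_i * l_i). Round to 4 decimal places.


Weighted contributions p_i * l_i:
  B: (20/47) * 1 = 20/47
  E: (12/47) * 3 = 36/47
  F: (9/47) * 3 = 27/47
  H: (6/47) * 5 = 30/47
Sum = (20 + 36 + 27 + 30)/47 = 113/47

L = 113/47 = 2.4043 bits/symbol


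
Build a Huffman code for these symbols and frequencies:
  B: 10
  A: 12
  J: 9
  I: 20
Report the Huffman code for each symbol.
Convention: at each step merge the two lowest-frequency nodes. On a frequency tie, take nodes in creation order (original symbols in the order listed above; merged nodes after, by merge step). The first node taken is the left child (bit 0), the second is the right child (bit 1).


Huffman tree construction:
Step 1: Merge J(9) + B(10) = 19
Step 2: Merge A(12) + (J+B)(19) = 31
Step 3: Merge I(20) + (A+(J+B))(31) = 51
Read each symbol's code off the tree from the root (left child = 0, right child = 1).

Codes:
  B: 111 (length 3)
  A: 10 (length 2)
  J: 110 (length 3)
  I: 0 (length 1)
Average code length: 101/51 = 1.9804 bits/symbol


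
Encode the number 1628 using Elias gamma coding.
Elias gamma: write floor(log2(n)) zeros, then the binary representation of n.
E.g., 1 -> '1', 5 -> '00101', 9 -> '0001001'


num_bits = floor(log2(1628)) + 1 = 11
leading_zeros = num_bits - 1 = 10
binary(1628) = 11001011100

Elias gamma(1628) = '0000000000' + '11001011100' = 000000000011001011100 (21 bits)


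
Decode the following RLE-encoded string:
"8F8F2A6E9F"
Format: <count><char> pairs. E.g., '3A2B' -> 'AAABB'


Expanding each <count><char> pair:
  8F -> 'FFFFFFFF'
  8F -> 'FFFFFFFF'
  2A -> 'AA'
  6E -> 'EEEEEE'
  9F -> 'FFFFFFFFF'

Decoded = FFFFFFFFFFFFFFFFAAEEEEEEFFFFFFFFF


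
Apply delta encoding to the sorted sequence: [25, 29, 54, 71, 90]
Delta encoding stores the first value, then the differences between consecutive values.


First value: 25
Deltas:
  29 - 25 = 4
  54 - 29 = 25
  71 - 54 = 17
  90 - 71 = 19


Delta encoded: [25, 4, 25, 17, 19]


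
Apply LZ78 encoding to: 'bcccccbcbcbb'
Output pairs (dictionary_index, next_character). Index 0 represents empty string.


LZ78 encoding steps:
Dictionary: {0: ''}
Step 1: w='' (idx 0), next='b' -> output (0, 'b'), add 'b' as idx 1
Step 2: w='' (idx 0), next='c' -> output (0, 'c'), add 'c' as idx 2
Step 3: w='c' (idx 2), next='c' -> output (2, 'c'), add 'cc' as idx 3
Step 4: w='cc' (idx 3), next='b' -> output (3, 'b'), add 'ccb' as idx 4
Step 5: w='c' (idx 2), next='b' -> output (2, 'b'), add 'cb' as idx 5
Step 6: w='cb' (idx 5), next='b' -> output (5, 'b'), add 'cbb' as idx 6


Encoded: [(0, 'b'), (0, 'c'), (2, 'c'), (3, 'b'), (2, 'b'), (5, 'b')]


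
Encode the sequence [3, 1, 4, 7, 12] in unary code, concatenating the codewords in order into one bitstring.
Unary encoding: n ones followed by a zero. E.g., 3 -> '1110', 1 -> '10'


Encode each number as n ones followed by a terminating 0:
  3 -> 1110 (4 bits)
  1 -> 10 (2 bits)
  4 -> 11110 (5 bits)
  7 -> 11111110 (8 bits)
  12 -> 1111111111110 (13 bits)
Total length = 4 + 2 + 5 + 8 + 13 = 32 bits.

Unary([3, 1, 4, 7, 12]) = 11101011110111111101111111111110 (32 bits)


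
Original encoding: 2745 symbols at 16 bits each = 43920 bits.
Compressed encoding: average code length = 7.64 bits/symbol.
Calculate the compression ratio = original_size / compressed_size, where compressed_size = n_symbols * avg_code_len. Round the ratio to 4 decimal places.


original_size = n_symbols * orig_bits = 2745 * 16 = 43920 bits
compressed_size = n_symbols * avg_code_len = 2745 * 7.64 = 20971.8 bits
ratio = original_size / compressed_size = 43920 / 20971.8 = 2.0942

Compression ratio = 2.0942


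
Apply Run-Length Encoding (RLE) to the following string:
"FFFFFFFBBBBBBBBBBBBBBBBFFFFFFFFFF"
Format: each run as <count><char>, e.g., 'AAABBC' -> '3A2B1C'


Scanning runs left to right:
  i=0: run of 'F' x 7 -> '7F'
  i=7: run of 'B' x 16 -> '16B'
  i=23: run of 'F' x 10 -> '10F'

RLE = 7F16B10F


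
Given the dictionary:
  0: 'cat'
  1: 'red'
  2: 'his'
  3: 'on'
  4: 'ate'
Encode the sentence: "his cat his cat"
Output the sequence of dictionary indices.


Look up each word in the dictionary:
  'his' -> 2
  'cat' -> 0
  'his' -> 2
  'cat' -> 0

Encoded: [2, 0, 2, 0]


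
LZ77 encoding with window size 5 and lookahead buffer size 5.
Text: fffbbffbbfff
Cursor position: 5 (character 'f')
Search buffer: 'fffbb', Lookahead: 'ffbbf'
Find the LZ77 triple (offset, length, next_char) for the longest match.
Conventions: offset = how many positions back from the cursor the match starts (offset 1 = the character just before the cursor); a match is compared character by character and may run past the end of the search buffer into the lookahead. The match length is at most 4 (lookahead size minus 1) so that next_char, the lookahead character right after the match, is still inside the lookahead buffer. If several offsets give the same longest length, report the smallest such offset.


Try each offset into the search buffer:
  offset=1 (pos 4, char 'b'): match length 0
  offset=2 (pos 3, char 'b'): match length 0
  offset=3 (pos 2, char 'f'): match length 1
  offset=4 (pos 1, char 'f'): match length 4
  offset=5 (pos 0, char 'f'): match length 2
Longest match has length 4 at offset 4.
next_char = character at position 5 + 4 = 9 -> 'f'

Best match: offset=4, length=4 (matching 'ffbb' starting at position 1)
LZ77 triple: (4, 4, 'f')


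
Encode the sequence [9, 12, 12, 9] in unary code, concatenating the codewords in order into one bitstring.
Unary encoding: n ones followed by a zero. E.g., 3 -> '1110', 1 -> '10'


Encode each number as n ones followed by a terminating 0:
  9 -> 1111111110 (10 bits)
  12 -> 1111111111110 (13 bits)
  12 -> 1111111111110 (13 bits)
  9 -> 1111111110 (10 bits)
Total length = 10 + 13 + 13 + 10 = 46 bits.

Unary([9, 12, 12, 9]) = 1111111110111111111111011111111111101111111110 (46 bits)


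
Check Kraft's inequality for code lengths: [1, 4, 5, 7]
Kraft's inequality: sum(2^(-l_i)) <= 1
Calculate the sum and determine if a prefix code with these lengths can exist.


Sum = 2^(-1) + 2^(-4) + 2^(-5) + 2^(-7)
    = 0.5 + 0.0625 + 0.03125 + 0.0078125
    = 77/128 = 0.6015625
Since 0.6015625 <= 1, Kraft's inequality IS satisfied.
A prefix code with these lengths CAN exist.

Kraft sum = 0.6015625. Satisfied.


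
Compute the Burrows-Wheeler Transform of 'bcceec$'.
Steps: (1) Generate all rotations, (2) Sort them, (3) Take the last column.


Rotations (sorted):
  0: $bcceec -> last char: c
  1: bcceec$ -> last char: $
  2: c$bccee -> last char: e
  3: cceec$b -> last char: b
  4: ceec$bc -> last char: c
  5: ec$bcce -> last char: e
  6: eec$bcc -> last char: c


BWT = c$ebcec


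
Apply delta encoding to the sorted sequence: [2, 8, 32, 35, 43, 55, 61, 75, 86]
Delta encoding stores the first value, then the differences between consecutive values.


First value: 2
Deltas:
  8 - 2 = 6
  32 - 8 = 24
  35 - 32 = 3
  43 - 35 = 8
  55 - 43 = 12
  61 - 55 = 6
  75 - 61 = 14
  86 - 75 = 11


Delta encoded: [2, 6, 24, 3, 8, 12, 6, 14, 11]


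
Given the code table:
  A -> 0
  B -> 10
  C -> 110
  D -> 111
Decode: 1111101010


Decoding:
111 -> D
110 -> C
10 -> B
10 -> B


Result: DCBB


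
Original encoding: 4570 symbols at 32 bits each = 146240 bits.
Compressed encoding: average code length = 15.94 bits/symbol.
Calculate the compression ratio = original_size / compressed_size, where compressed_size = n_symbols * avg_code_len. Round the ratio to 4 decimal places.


original_size = n_symbols * orig_bits = 4570 * 32 = 146240 bits
compressed_size = n_symbols * avg_code_len = 4570 * 15.94 = 72845.8 bits
ratio = original_size / compressed_size = 146240 / 72845.8 = 2.0075

Compression ratio = 2.0075


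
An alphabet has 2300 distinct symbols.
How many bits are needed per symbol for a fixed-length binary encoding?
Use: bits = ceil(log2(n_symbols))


log2(2300) = 11.1674
Bracket: 2^11 = 2048 < 2300 <= 2^12 = 4096
So ceil(log2(2300)) = 12

bits = ceil(log2(2300)) = ceil(11.1674) = 12 bits


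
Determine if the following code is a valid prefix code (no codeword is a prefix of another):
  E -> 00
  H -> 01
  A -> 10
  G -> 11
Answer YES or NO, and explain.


Checking each pair (does one codeword prefix another?):
  E='00' vs H='01': no prefix
  E='00' vs A='10': no prefix
  E='00' vs G='11': no prefix
  H='01' vs E='00': no prefix
  H='01' vs A='10': no prefix
  H='01' vs G='11': no prefix
  A='10' vs E='00': no prefix
  A='10' vs H='01': no prefix
  A='10' vs G='11': no prefix
  G='11' vs E='00': no prefix
  G='11' vs H='01': no prefix
  G='11' vs A='10': no prefix
No violation found over all pairs.

YES -- this is a valid prefix code. No codeword is a prefix of any other codeword.


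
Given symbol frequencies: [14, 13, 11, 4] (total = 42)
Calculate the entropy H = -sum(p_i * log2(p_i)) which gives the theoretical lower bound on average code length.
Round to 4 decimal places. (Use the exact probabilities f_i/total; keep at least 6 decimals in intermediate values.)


Per-symbol terms -p_i * log2(p_i) with p_i = f_i/42:
  p = 14/42 = 0.333333: log2(p) = -1.584963, -p*log2(p) = 0.528321
  p = 13/42 = 0.309524: log2(p) = -1.691878, -p*log2(p) = 0.523676
  p = 11/42 = 0.261905: log2(p) = -1.932886, -p*log2(p) = 0.506232
  p = 4/42 = 0.095238: log2(p) = -3.392317, -p*log2(p) = 0.323078
H = 0.528321 + 0.523676 + 0.506232 + 0.323078 = 1.881307

H = 1.8813 bits/symbol


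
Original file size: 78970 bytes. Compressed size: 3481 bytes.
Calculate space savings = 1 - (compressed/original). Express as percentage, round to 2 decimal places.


ratio = compressed/original = 3481/78970 = 0.04408
savings = 1 - ratio = 1 - 0.04408 = 0.95592
as a percentage: 0.95592 * 100 = 95.59%

Space savings = 1 - 3481/78970 = 95.59%


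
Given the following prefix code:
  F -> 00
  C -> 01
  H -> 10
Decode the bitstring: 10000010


Decoding step by step:
Bits 10 -> H
Bits 00 -> F
Bits 00 -> F
Bits 10 -> H


Decoded message: HFFH


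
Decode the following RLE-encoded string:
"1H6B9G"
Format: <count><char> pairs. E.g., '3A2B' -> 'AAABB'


Expanding each <count><char> pair:
  1H -> 'H'
  6B -> 'BBBBBB'
  9G -> 'GGGGGGGGG'

Decoded = HBBBBBBGGGGGGGGG


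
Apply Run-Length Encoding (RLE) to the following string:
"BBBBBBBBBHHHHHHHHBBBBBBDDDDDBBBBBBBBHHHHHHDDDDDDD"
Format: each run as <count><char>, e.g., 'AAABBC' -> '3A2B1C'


Scanning runs left to right:
  i=0: run of 'B' x 9 -> '9B'
  i=9: run of 'H' x 8 -> '8H'
  i=17: run of 'B' x 6 -> '6B'
  i=23: run of 'D' x 5 -> '5D'
  i=28: run of 'B' x 8 -> '8B'
  i=36: run of 'H' x 6 -> '6H'
  i=42: run of 'D' x 7 -> '7D'

RLE = 9B8H6B5D8B6H7D


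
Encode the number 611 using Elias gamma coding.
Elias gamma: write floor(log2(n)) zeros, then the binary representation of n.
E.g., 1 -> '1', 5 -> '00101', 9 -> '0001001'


num_bits = floor(log2(611)) + 1 = 10
leading_zeros = num_bits - 1 = 9
binary(611) = 1001100011

Elias gamma(611) = '000000000' + '1001100011' = 0000000001001100011 (19 bits)


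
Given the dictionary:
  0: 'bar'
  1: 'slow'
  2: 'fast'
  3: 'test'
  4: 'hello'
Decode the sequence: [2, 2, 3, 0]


Look up each index in the dictionary:
  2 -> 'fast'
  2 -> 'fast'
  3 -> 'test'
  0 -> 'bar'

Decoded: "fast fast test bar"


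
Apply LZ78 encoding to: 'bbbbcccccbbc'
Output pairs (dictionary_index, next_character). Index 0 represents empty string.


LZ78 encoding steps:
Dictionary: {0: ''}
Step 1: w='' (idx 0), next='b' -> output (0, 'b'), add 'b' as idx 1
Step 2: w='b' (idx 1), next='b' -> output (1, 'b'), add 'bb' as idx 2
Step 3: w='b' (idx 1), next='c' -> output (1, 'c'), add 'bc' as idx 3
Step 4: w='' (idx 0), next='c' -> output (0, 'c'), add 'c' as idx 4
Step 5: w='c' (idx 4), next='c' -> output (4, 'c'), add 'cc' as idx 5
Step 6: w='c' (idx 4), next='b' -> output (4, 'b'), add 'cb' as idx 6
Step 7: w='bc' (idx 3), end of input -> output (3, '')


Encoded: [(0, 'b'), (1, 'b'), (1, 'c'), (0, 'c'), (4, 'c'), (4, 'b'), (3, '')]


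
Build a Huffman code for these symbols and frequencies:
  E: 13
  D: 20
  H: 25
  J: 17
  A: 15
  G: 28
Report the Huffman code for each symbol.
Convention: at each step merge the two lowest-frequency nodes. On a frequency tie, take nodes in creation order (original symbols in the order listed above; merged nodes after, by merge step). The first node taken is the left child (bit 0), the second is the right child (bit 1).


Huffman tree construction:
Step 1: Merge E(13) + A(15) = 28
Step 2: Merge J(17) + D(20) = 37
Step 3: Merge H(25) + G(28) = 53
Step 4: Merge (E+A)(28) + (J+D)(37) = 65
Step 5: Merge (H+G)(53) + ((E+A)+(J+D))(65) = 118
Read each symbol's code off the tree from the root (left child = 0, right child = 1).

Codes:
  E: 100 (length 3)
  D: 111 (length 3)
  H: 00 (length 2)
  J: 110 (length 3)
  A: 101 (length 3)
  G: 01 (length 2)
Average code length: 301/118 = 2.5508 bits/symbol


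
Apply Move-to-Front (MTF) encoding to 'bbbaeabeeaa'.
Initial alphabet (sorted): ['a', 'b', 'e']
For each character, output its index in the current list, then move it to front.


MTF encoding:
'b': index 1 in ['a', 'b', 'e'] -> ['b', 'a', 'e']
'b': index 0 in ['b', 'a', 'e'] -> ['b', 'a', 'e']
'b': index 0 in ['b', 'a', 'e'] -> ['b', 'a', 'e']
'a': index 1 in ['b', 'a', 'e'] -> ['a', 'b', 'e']
'e': index 2 in ['a', 'b', 'e'] -> ['e', 'a', 'b']
'a': index 1 in ['e', 'a', 'b'] -> ['a', 'e', 'b']
'b': index 2 in ['a', 'e', 'b'] -> ['b', 'a', 'e']
'e': index 2 in ['b', 'a', 'e'] -> ['e', 'b', 'a']
'e': index 0 in ['e', 'b', 'a'] -> ['e', 'b', 'a']
'a': index 2 in ['e', 'b', 'a'] -> ['a', 'e', 'b']
'a': index 0 in ['a', 'e', 'b'] -> ['a', 'e', 'b']


Output: [1, 0, 0, 1, 2, 1, 2, 2, 0, 2, 0]


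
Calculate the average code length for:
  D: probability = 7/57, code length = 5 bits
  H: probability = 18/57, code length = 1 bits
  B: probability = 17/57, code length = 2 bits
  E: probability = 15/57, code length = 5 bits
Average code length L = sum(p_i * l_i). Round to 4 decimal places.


Weighted contributions p_i * l_i:
  D: (7/57) * 5 = 35/57
  H: (18/57) * 1 = 18/57
  B: (17/57) * 2 = 34/57
  E: (15/57) * 5 = 75/57
Sum = (35 + 18 + 34 + 75)/57 = 162/57

L = 162/57 = 2.8421 bits/symbol


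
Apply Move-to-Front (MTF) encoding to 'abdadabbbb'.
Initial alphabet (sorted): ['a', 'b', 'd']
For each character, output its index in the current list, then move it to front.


MTF encoding:
'a': index 0 in ['a', 'b', 'd'] -> ['a', 'b', 'd']
'b': index 1 in ['a', 'b', 'd'] -> ['b', 'a', 'd']
'd': index 2 in ['b', 'a', 'd'] -> ['d', 'b', 'a']
'a': index 2 in ['d', 'b', 'a'] -> ['a', 'd', 'b']
'd': index 1 in ['a', 'd', 'b'] -> ['d', 'a', 'b']
'a': index 1 in ['d', 'a', 'b'] -> ['a', 'd', 'b']
'b': index 2 in ['a', 'd', 'b'] -> ['b', 'a', 'd']
'b': index 0 in ['b', 'a', 'd'] -> ['b', 'a', 'd']
'b': index 0 in ['b', 'a', 'd'] -> ['b', 'a', 'd']
'b': index 0 in ['b', 'a', 'd'] -> ['b', 'a', 'd']


Output: [0, 1, 2, 2, 1, 1, 2, 0, 0, 0]


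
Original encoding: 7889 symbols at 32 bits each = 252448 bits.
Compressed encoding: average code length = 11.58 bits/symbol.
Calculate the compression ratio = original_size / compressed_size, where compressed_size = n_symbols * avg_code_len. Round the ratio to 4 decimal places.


original_size = n_symbols * orig_bits = 7889 * 32 = 252448 bits
compressed_size = n_symbols * avg_code_len = 7889 * 11.58 = 91354.62 bits
ratio = original_size / compressed_size = 252448 / 91354.62 = 2.7634

Compression ratio = 2.7634


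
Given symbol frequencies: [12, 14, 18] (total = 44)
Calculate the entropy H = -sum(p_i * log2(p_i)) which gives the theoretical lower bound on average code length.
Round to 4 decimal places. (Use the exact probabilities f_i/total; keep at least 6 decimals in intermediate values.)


Per-symbol terms -p_i * log2(p_i) with p_i = f_i/44:
  p = 12/44 = 0.272727: log2(p) = -1.874469, -p*log2(p) = 0.511219
  p = 14/44 = 0.318182: log2(p) = -1.652077, -p*log2(p) = 0.525661
  p = 18/44 = 0.409091: log2(p) = -1.289507, -p*log2(p) = 0.527525
H = 0.511219 + 0.525661 + 0.527525 = 1.564405

H = 1.5644 bits/symbol


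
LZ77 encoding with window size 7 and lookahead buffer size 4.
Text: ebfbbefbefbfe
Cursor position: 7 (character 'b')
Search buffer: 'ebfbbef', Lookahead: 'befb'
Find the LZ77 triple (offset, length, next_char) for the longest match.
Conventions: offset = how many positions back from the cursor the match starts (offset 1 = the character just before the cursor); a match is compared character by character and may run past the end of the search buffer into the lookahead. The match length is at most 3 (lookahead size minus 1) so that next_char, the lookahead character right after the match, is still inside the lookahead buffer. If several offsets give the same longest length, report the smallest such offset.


Try each offset into the search buffer:
  offset=1 (pos 6, char 'f'): match length 0
  offset=2 (pos 5, char 'e'): match length 0
  offset=3 (pos 4, char 'b'): match length 3
  offset=4 (pos 3, char 'b'): match length 1
  offset=5 (pos 2, char 'f'): match length 0
  offset=6 (pos 1, char 'b'): match length 1
  offset=7 (pos 0, char 'e'): match length 0
Longest match has length 3 at offset 3.
next_char = character at position 7 + 3 = 10 -> 'b'

Best match: offset=3, length=3 (matching 'bef' starting at position 4)
LZ77 triple: (3, 3, 'b')


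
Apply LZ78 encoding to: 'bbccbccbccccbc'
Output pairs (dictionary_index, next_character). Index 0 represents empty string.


LZ78 encoding steps:
Dictionary: {0: ''}
Step 1: w='' (idx 0), next='b' -> output (0, 'b'), add 'b' as idx 1
Step 2: w='b' (idx 1), next='c' -> output (1, 'c'), add 'bc' as idx 2
Step 3: w='' (idx 0), next='c' -> output (0, 'c'), add 'c' as idx 3
Step 4: w='bc' (idx 2), next='c' -> output (2, 'c'), add 'bcc' as idx 4
Step 5: w='bcc' (idx 4), next='c' -> output (4, 'c'), add 'bccc' as idx 5
Step 6: w='c' (idx 3), next='b' -> output (3, 'b'), add 'cb' as idx 6
Step 7: w='c' (idx 3), end of input -> output (3, '')


Encoded: [(0, 'b'), (1, 'c'), (0, 'c'), (2, 'c'), (4, 'c'), (3, 'b'), (3, '')]


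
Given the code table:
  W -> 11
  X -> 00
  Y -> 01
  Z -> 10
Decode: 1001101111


Decoding:
10 -> Z
01 -> Y
10 -> Z
11 -> W
11 -> W


Result: ZYZWW


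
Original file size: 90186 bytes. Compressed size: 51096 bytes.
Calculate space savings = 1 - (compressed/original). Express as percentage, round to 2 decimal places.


ratio = compressed/original = 51096/90186 = 0.566562
savings = 1 - ratio = 1 - 0.566562 = 0.433438
as a percentage: 0.433438 * 100 = 43.34%

Space savings = 1 - 51096/90186 = 43.34%


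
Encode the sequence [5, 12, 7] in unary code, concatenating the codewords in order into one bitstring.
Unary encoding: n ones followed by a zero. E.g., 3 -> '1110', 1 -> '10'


Encode each number as n ones followed by a terminating 0:
  5 -> 111110 (6 bits)
  12 -> 1111111111110 (13 bits)
  7 -> 11111110 (8 bits)
Total length = 6 + 13 + 8 = 27 bits.

Unary([5, 12, 7]) = 111110111111111111011111110 (27 bits)


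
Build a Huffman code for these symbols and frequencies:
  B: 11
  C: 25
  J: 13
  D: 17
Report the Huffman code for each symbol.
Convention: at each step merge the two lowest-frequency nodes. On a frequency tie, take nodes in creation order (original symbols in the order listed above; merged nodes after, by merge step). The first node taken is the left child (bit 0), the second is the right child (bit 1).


Huffman tree construction:
Step 1: Merge B(11) + J(13) = 24
Step 2: Merge D(17) + (B+J)(24) = 41
Step 3: Merge C(25) + (D+(B+J))(41) = 66
Read each symbol's code off the tree from the root (left child = 0, right child = 1).

Codes:
  B: 110 (length 3)
  C: 0 (length 1)
  J: 111 (length 3)
  D: 10 (length 2)
Average code length: 131/66 = 1.9848 bits/symbol


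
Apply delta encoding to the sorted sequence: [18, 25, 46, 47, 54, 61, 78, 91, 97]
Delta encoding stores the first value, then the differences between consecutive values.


First value: 18
Deltas:
  25 - 18 = 7
  46 - 25 = 21
  47 - 46 = 1
  54 - 47 = 7
  61 - 54 = 7
  78 - 61 = 17
  91 - 78 = 13
  97 - 91 = 6


Delta encoded: [18, 7, 21, 1, 7, 7, 17, 13, 6]


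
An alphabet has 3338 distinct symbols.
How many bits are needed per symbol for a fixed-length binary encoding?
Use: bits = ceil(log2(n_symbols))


log2(3338) = 11.7048
Bracket: 2^11 = 2048 < 3338 <= 2^12 = 4096
So ceil(log2(3338)) = 12

bits = ceil(log2(3338)) = ceil(11.7048) = 12 bits


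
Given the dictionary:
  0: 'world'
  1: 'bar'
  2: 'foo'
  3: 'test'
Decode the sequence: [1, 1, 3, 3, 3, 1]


Look up each index in the dictionary:
  1 -> 'bar'
  1 -> 'bar'
  3 -> 'test'
  3 -> 'test'
  3 -> 'test'
  1 -> 'bar'

Decoded: "bar bar test test test bar"


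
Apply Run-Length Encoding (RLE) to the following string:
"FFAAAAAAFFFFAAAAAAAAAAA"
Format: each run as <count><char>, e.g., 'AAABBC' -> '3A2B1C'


Scanning runs left to right:
  i=0: run of 'F' x 2 -> '2F'
  i=2: run of 'A' x 6 -> '6A'
  i=8: run of 'F' x 4 -> '4F'
  i=12: run of 'A' x 11 -> '11A'

RLE = 2F6A4F11A


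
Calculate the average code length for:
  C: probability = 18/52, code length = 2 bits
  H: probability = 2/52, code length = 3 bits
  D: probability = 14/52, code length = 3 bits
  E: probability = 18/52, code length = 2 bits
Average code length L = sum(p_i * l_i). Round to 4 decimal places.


Weighted contributions p_i * l_i:
  C: (18/52) * 2 = 36/52
  H: (2/52) * 3 = 6/52
  D: (14/52) * 3 = 42/52
  E: (18/52) * 2 = 36/52
Sum = (36 + 6 + 42 + 36)/52 = 120/52

L = 120/52 = 2.3077 bits/symbol


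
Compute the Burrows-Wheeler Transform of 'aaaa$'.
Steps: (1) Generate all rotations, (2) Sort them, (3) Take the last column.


Rotations (sorted):
  0: $aaaa -> last char: a
  1: a$aaa -> last char: a
  2: aa$aa -> last char: a
  3: aaa$a -> last char: a
  4: aaaa$ -> last char: $


BWT = aaaa$


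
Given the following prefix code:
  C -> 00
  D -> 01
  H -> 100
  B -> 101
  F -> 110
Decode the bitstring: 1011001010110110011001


Decoding step by step:
Bits 101 -> B
Bits 100 -> H
Bits 101 -> B
Bits 01 -> D
Bits 101 -> B
Bits 100 -> H
Bits 110 -> F
Bits 01 -> D


Decoded message: BHBDBHFD


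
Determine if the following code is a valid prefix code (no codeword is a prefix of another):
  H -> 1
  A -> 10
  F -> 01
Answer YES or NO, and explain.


Checking each pair (does one codeword prefix another?):
  H='1' vs A='10': prefix -- VIOLATION

NO -- this is NOT a valid prefix code. H (1) is a prefix of A (10).


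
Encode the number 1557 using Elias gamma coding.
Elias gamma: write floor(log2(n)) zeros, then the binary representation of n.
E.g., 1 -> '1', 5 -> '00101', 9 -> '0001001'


num_bits = floor(log2(1557)) + 1 = 11
leading_zeros = num_bits - 1 = 10
binary(1557) = 11000010101

Elias gamma(1557) = '0000000000' + '11000010101' = 000000000011000010101 (21 bits)


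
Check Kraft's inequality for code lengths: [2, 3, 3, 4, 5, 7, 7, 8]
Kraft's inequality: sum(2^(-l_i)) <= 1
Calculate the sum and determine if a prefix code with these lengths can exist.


Sum = 2^(-2) + 2^(-3) + 2^(-3) + 2^(-4) + 2^(-5) + 2^(-7) + 2^(-7) + 2^(-8)
    = 0.25 + 0.125 + 0.125 + 0.0625 + 0.03125 + 0.0078125 + 0.0078125 + 0.00390625
    = 157/256 = 0.61328125
Since 0.61328125 <= 1, Kraft's inequality IS satisfied.
A prefix code with these lengths CAN exist.

Kraft sum = 0.61328125. Satisfied.


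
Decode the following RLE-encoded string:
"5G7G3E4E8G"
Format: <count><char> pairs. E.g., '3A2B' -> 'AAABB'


Expanding each <count><char> pair:
  5G -> 'GGGGG'
  7G -> 'GGGGGGG'
  3E -> 'EEE'
  4E -> 'EEEE'
  8G -> 'GGGGGGGG'

Decoded = GGGGGGGGGGGGEEEEEEEGGGGGGGG


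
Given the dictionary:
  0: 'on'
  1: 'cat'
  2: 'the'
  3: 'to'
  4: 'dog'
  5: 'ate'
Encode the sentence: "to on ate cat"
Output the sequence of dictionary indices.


Look up each word in the dictionary:
  'to' -> 3
  'on' -> 0
  'ate' -> 5
  'cat' -> 1

Encoded: [3, 0, 5, 1]


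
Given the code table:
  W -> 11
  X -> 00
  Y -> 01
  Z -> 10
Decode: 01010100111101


Decoding:
01 -> Y
01 -> Y
01 -> Y
00 -> X
11 -> W
11 -> W
01 -> Y


Result: YYYXWWY


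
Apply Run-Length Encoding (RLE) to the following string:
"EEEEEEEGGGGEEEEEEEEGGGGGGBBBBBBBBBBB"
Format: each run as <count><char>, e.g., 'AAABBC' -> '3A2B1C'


Scanning runs left to right:
  i=0: run of 'E' x 7 -> '7E'
  i=7: run of 'G' x 4 -> '4G'
  i=11: run of 'E' x 8 -> '8E'
  i=19: run of 'G' x 6 -> '6G'
  i=25: run of 'B' x 11 -> '11B'

RLE = 7E4G8E6G11B


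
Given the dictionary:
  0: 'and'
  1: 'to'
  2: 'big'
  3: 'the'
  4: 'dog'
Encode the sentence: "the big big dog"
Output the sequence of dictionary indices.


Look up each word in the dictionary:
  'the' -> 3
  'big' -> 2
  'big' -> 2
  'dog' -> 4

Encoded: [3, 2, 2, 4]


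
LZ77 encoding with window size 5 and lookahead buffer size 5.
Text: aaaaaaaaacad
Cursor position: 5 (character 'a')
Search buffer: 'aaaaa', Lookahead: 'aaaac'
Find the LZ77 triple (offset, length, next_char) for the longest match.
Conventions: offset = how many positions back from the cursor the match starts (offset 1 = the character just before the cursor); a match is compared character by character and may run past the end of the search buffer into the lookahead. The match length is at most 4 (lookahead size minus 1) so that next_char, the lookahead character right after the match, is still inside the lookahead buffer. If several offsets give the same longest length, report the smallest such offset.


Try each offset into the search buffer:
  offset=1 (pos 4, char 'a'): match length 4
  offset=2 (pos 3, char 'a'): match length 4
  offset=3 (pos 2, char 'a'): match length 4
  offset=4 (pos 1, char 'a'): match length 4
  offset=5 (pos 0, char 'a'): match length 4
Longest match has length 4, found at offsets 1, 2, 3, 4, 5; take the smallest, offset 1.
next_char = character at position 5 + 4 = 9 -> 'c'

Best match: offset=1, length=4 (matching 'aaaa' starting at position 4)
LZ77 triple: (1, 4, 'c')


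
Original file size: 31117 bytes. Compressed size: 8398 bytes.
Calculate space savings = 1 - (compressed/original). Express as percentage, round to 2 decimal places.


ratio = compressed/original = 8398/31117 = 0.269885
savings = 1 - ratio = 1 - 0.269885 = 0.730115
as a percentage: 0.730115 * 100 = 73.01%

Space savings = 1 - 8398/31117 = 73.01%


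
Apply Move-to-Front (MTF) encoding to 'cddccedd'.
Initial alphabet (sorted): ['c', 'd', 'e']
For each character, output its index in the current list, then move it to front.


MTF encoding:
'c': index 0 in ['c', 'd', 'e'] -> ['c', 'd', 'e']
'd': index 1 in ['c', 'd', 'e'] -> ['d', 'c', 'e']
'd': index 0 in ['d', 'c', 'e'] -> ['d', 'c', 'e']
'c': index 1 in ['d', 'c', 'e'] -> ['c', 'd', 'e']
'c': index 0 in ['c', 'd', 'e'] -> ['c', 'd', 'e']
'e': index 2 in ['c', 'd', 'e'] -> ['e', 'c', 'd']
'd': index 2 in ['e', 'c', 'd'] -> ['d', 'e', 'c']
'd': index 0 in ['d', 'e', 'c'] -> ['d', 'e', 'c']


Output: [0, 1, 0, 1, 0, 2, 2, 0]


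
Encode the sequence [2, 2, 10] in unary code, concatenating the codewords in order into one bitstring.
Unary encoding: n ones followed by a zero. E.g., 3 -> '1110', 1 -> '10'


Encode each number as n ones followed by a terminating 0:
  2 -> 110 (3 bits)
  2 -> 110 (3 bits)
  10 -> 11111111110 (11 bits)
Total length = 3 + 3 + 11 = 17 bits.

Unary([2, 2, 10]) = 11011011111111110 (17 bits)


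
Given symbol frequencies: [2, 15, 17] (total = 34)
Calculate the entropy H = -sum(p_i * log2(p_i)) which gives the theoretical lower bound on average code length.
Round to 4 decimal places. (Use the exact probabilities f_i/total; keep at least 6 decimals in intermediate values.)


Per-symbol terms -p_i * log2(p_i) with p_i = f_i/34:
  p = 2/34 = 0.058824: log2(p) = -4.087463, -p*log2(p) = 0.240439
  p = 15/34 = 0.441176: log2(p) = -1.180572, -p*log2(p) = 0.520841
  p = 17/34 = 0.500000: log2(p) = -1.000000, -p*log2(p) = 0.500000
H = 0.240439 + 0.520841 + 0.500000 = 1.261280

H = 1.2613 bits/symbol


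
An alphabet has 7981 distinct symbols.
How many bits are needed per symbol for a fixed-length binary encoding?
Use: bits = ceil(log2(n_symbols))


log2(7981) = 12.9624
Bracket: 2^12 = 4096 < 7981 <= 2^13 = 8192
So ceil(log2(7981)) = 13

bits = ceil(log2(7981)) = ceil(12.9624) = 13 bits


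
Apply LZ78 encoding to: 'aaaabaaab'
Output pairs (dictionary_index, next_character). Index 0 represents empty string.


LZ78 encoding steps:
Dictionary: {0: ''}
Step 1: w='' (idx 0), next='a' -> output (0, 'a'), add 'a' as idx 1
Step 2: w='a' (idx 1), next='a' -> output (1, 'a'), add 'aa' as idx 2
Step 3: w='a' (idx 1), next='b' -> output (1, 'b'), add 'ab' as idx 3
Step 4: w='aa' (idx 2), next='a' -> output (2, 'a'), add 'aaa' as idx 4
Step 5: w='' (idx 0), next='b' -> output (0, 'b'), add 'b' as idx 5


Encoded: [(0, 'a'), (1, 'a'), (1, 'b'), (2, 'a'), (0, 'b')]


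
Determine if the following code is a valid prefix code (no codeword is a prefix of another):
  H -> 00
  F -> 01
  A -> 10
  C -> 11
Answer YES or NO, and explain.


Checking each pair (does one codeword prefix another?):
  H='00' vs F='01': no prefix
  H='00' vs A='10': no prefix
  H='00' vs C='11': no prefix
  F='01' vs H='00': no prefix
  F='01' vs A='10': no prefix
  F='01' vs C='11': no prefix
  A='10' vs H='00': no prefix
  A='10' vs F='01': no prefix
  A='10' vs C='11': no prefix
  C='11' vs H='00': no prefix
  C='11' vs F='01': no prefix
  C='11' vs A='10': no prefix
No violation found over all pairs.

YES -- this is a valid prefix code. No codeword is a prefix of any other codeword.


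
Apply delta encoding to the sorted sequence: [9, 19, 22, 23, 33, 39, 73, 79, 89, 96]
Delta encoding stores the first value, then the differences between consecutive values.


First value: 9
Deltas:
  19 - 9 = 10
  22 - 19 = 3
  23 - 22 = 1
  33 - 23 = 10
  39 - 33 = 6
  73 - 39 = 34
  79 - 73 = 6
  89 - 79 = 10
  96 - 89 = 7


Delta encoded: [9, 10, 3, 1, 10, 6, 34, 6, 10, 7]


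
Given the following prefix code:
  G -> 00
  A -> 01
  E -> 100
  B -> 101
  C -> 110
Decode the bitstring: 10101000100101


Decoding step by step:
Bits 101 -> B
Bits 01 -> A
Bits 00 -> G
Bits 01 -> A
Bits 00 -> G
Bits 101 -> B


Decoded message: BAGAGB


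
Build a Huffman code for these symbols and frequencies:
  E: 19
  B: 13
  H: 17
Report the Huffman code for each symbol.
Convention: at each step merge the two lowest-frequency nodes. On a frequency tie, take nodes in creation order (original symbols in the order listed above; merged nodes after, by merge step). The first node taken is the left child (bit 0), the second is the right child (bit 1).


Huffman tree construction:
Step 1: Merge B(13) + H(17) = 30
Step 2: Merge E(19) + (B+H)(30) = 49
Read each symbol's code off the tree from the root (left child = 0, right child = 1).

Codes:
  E: 0 (length 1)
  B: 10 (length 2)
  H: 11 (length 2)
Average code length: 79/49 = 1.6122 bits/symbol


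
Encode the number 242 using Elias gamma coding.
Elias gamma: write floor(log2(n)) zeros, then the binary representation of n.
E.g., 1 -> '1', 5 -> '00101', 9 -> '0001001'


num_bits = floor(log2(242)) + 1 = 8
leading_zeros = num_bits - 1 = 7
binary(242) = 11110010

Elias gamma(242) = '0000000' + '11110010' = 000000011110010 (15 bits)


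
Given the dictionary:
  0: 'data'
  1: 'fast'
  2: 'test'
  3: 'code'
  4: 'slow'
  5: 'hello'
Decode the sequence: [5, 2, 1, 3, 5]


Look up each index in the dictionary:
  5 -> 'hello'
  2 -> 'test'
  1 -> 'fast'
  3 -> 'code'
  5 -> 'hello'

Decoded: "hello test fast code hello"


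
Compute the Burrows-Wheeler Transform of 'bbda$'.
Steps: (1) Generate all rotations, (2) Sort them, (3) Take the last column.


Rotations (sorted):
  0: $bbda -> last char: a
  1: a$bbd -> last char: d
  2: bbda$ -> last char: $
  3: bda$b -> last char: b
  4: da$bb -> last char: b


BWT = ad$bb


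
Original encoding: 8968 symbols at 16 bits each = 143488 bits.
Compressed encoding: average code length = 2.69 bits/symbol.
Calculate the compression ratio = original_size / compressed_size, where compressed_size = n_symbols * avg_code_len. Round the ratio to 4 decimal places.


original_size = n_symbols * orig_bits = 8968 * 16 = 143488 bits
compressed_size = n_symbols * avg_code_len = 8968 * 2.69 = 24123.92 bits
ratio = original_size / compressed_size = 143488 / 24123.92 = 5.948

Compression ratio = 5.948


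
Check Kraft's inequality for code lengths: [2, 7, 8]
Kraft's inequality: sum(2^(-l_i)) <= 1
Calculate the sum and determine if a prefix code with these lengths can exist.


Sum = 2^(-2) + 2^(-7) + 2^(-8)
    = 0.25 + 0.0078125 + 0.00390625
    = 67/256 = 0.26171875
Since 0.26171875 <= 1, Kraft's inequality IS satisfied.
A prefix code with these lengths CAN exist.

Kraft sum = 0.26171875. Satisfied.


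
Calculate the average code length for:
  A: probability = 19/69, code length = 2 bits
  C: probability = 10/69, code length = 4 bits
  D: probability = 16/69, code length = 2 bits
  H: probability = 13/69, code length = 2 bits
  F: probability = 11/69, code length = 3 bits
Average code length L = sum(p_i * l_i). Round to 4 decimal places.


Weighted contributions p_i * l_i:
  A: (19/69) * 2 = 38/69
  C: (10/69) * 4 = 40/69
  D: (16/69) * 2 = 32/69
  H: (13/69) * 2 = 26/69
  F: (11/69) * 3 = 33/69
Sum = (38 + 40 + 32 + 26 + 33)/69 = 169/69

L = 169/69 = 2.4493 bits/symbol


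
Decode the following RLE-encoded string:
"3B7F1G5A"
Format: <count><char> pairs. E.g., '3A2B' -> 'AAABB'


Expanding each <count><char> pair:
  3B -> 'BBB'
  7F -> 'FFFFFFF'
  1G -> 'G'
  5A -> 'AAAAA'

Decoded = BBBFFFFFFFGAAAAA


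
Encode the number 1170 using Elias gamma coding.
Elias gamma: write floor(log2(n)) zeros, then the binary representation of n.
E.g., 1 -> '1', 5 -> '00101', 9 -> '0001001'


num_bits = floor(log2(1170)) + 1 = 11
leading_zeros = num_bits - 1 = 10
binary(1170) = 10010010010

Elias gamma(1170) = '0000000000' + '10010010010' = 000000000010010010010 (21 bits)


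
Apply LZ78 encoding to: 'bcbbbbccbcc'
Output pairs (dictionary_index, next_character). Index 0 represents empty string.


LZ78 encoding steps:
Dictionary: {0: ''}
Step 1: w='' (idx 0), next='b' -> output (0, 'b'), add 'b' as idx 1
Step 2: w='' (idx 0), next='c' -> output (0, 'c'), add 'c' as idx 2
Step 3: w='b' (idx 1), next='b' -> output (1, 'b'), add 'bb' as idx 3
Step 4: w='bb' (idx 3), next='c' -> output (3, 'c'), add 'bbc' as idx 4
Step 5: w='c' (idx 2), next='b' -> output (2, 'b'), add 'cb' as idx 5
Step 6: w='c' (idx 2), next='c' -> output (2, 'c'), add 'cc' as idx 6


Encoded: [(0, 'b'), (0, 'c'), (1, 'b'), (3, 'c'), (2, 'b'), (2, 'c')]


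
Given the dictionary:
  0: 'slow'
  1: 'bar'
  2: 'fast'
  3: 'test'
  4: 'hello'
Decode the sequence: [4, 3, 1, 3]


Look up each index in the dictionary:
  4 -> 'hello'
  3 -> 'test'
  1 -> 'bar'
  3 -> 'test'

Decoded: "hello test bar test"


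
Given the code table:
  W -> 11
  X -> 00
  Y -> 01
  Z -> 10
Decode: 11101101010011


Decoding:
11 -> W
10 -> Z
11 -> W
01 -> Y
01 -> Y
00 -> X
11 -> W


Result: WZWYYXW


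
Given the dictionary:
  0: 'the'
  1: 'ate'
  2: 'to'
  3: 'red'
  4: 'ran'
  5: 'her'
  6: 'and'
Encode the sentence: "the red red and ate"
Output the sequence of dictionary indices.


Look up each word in the dictionary:
  'the' -> 0
  'red' -> 3
  'red' -> 3
  'and' -> 6
  'ate' -> 1

Encoded: [0, 3, 3, 6, 1]


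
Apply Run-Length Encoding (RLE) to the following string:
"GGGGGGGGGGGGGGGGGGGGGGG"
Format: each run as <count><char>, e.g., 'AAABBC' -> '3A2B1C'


Scanning runs left to right:
  i=0: run of 'G' x 23 -> '23G'

RLE = 23G
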